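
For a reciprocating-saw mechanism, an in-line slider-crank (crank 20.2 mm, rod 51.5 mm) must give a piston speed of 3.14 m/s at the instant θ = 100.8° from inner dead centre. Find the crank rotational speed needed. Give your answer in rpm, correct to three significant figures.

1640

For an in-line slider-crank, |v_piston| = rω|sinθ|·[1 + r cosθ/√(L² − r² sin²θ)].
With r = 0.0202 m, L = 0.0515 m, θ = 100.8°: the bracketed kinematic factor |dx/dθ| = 0.018262 m.
ω = v/|dx/dθ| = 3.14/0.018262 = 171.94 rad/s.
N = 60ω/(2π) = 1641.9 rpm.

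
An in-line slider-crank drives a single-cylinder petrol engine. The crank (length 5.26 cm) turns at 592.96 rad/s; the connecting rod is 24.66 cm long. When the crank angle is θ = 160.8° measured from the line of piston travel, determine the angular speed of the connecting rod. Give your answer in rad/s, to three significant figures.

120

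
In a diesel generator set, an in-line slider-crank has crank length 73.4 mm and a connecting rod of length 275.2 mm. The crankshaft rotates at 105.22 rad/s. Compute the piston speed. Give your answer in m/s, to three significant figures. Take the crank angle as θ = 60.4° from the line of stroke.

ω = 105.2 rad/s
For an in-line slider-crank, x = r cosθ + √(L² − r² sin²θ), so v = −rω sinθ·[1 + r cosθ/√(L² − r² sin²θ)].
With r = 0.0734 m, L = 0.2752 m, θ = 60.4°: √(L² − r² sin²θ) = 0.2677 m.
v = −0.0734·105.2·0.86949·[1 + 0.0734·0.49394/0.2677] = -7.6247 m/s.
|v| = 7.6247 m/s.

7.62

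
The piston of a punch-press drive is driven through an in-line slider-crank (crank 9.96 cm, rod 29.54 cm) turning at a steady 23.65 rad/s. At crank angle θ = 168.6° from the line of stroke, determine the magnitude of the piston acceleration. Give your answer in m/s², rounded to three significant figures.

ω = 23.65 rad/s
x(θ) = r cosθ + √(L² − r² sin²θ); with ω constant, a = ω²·d²x/dθ².
d²x/dθ² = −r cosθ − r²(cos2θ)/√u − r⁴ sin²2θ/(4u^{3/2}),  u = L² − r² sin²θ = 0.0868736 m².
Substituting r = 0.0996 m, L = 0.2954 m, θ = 168.6°: d²x/dθ² = +0.066464 m.
a = ω²·d²x/dθ² = (23.65)²·(+0.066464) = +37.175 m/s²;  |a| = 37.175 m/s².

37.2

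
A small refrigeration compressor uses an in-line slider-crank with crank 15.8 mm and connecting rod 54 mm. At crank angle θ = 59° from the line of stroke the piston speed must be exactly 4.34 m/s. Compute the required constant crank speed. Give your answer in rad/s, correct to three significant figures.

277

For an in-line slider-crank, |v_piston| = rω|sinθ|·[1 + r cosθ/√(L² − r² sin²θ)].
With r = 0.0158 m, L = 0.054 m, θ = 59°: the bracketed kinematic factor |dx/dθ| = 0.015652 m.
ω = v/|dx/dθ| = 4.34/0.015652 = 277.29 rad/s.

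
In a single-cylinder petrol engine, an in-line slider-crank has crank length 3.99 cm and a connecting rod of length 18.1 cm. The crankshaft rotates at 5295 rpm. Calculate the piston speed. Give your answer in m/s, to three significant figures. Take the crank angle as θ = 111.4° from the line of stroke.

18.9

ω = 2π·5295/60 = 554.5 rad/s
For an in-line slider-crank, x = r cosθ + √(L² − r² sin²θ), so v = −rω sinθ·[1 + r cosθ/√(L² − r² sin²θ)].
With r = 0.0399 m, L = 0.181 m, θ = 111.4°: √(L² − r² sin²θ) = 0.17715 m.
v = −0.0399·554.5·0.93106·[1 + 0.0399·-0.36488/0.17715] = -18.906 m/s.
|v| = 18.906 m/s.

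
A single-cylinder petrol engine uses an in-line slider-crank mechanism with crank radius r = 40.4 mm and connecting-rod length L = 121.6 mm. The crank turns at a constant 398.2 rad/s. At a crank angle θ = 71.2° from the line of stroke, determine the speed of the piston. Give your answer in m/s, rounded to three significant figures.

ω = 398.2 rad/s
For an in-line slider-crank, x = r cosθ + √(L² − r² sin²θ), so v = −rω sinθ·[1 + r cosθ/√(L² − r² sin²θ)].
With r = 0.0404 m, L = 0.1216 m, θ = 71.2°: √(L² − r² sin²θ) = 0.11543 m.
v = −0.0404·398.2·0.94665·[1 + 0.0404·0.32227/0.11543] = -16.947 m/s.
|v| = 16.947 m/s.

16.9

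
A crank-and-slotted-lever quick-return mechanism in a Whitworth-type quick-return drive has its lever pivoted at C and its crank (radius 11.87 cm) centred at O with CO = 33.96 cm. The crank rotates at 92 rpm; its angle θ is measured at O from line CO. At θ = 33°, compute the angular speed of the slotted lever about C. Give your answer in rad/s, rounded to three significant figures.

2.34

ω = 9.634 rad/s (from 92 rpm).
Crank pin A relative to C: A = (d + r cosθ, r sinθ); lever angle φ = atan2(r sinθ, d + r cosθ).
Differentiating tanφ: φ̇ = rω(d cosθ + r)/(d² + r² + 2dr cosθ).
d² + r² + 2dr cosθ = |CA|² = 0.197032 m²;  d cosθ + r = +0.40351 m.
|ω_lever| = |0.1187·9.634·+0.40351| / 0.197032 = 2.342 rad/s.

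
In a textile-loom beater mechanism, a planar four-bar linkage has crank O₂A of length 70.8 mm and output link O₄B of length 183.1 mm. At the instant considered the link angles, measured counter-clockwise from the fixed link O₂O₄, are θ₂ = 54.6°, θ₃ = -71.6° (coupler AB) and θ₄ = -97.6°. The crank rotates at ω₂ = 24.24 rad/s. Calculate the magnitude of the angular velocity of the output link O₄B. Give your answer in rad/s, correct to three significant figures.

ω₂ = 24.24 rad/s
Differentiating the loop-closure r₂e^{iθ₂}+r₃e^{iθ₃}=r₁+r₄e^{iθ₄} gives r₂ω₂e^{iθ₂}+r₃ω₃e^{iθ₃}=r₄ω₄e^{iθ₄}.
Eliminating the other unknown: ω₄ = r₂ω₂ sin(θ₂−θ₃) / [r₄ sin(θ₄−θ₃)].
Numerator sine = +0.80696; denominator sine = -0.43837.
Result = 0.0708·24.24·(+0.80696) / (0.1831·(-0.43837)) = -17.254 rad/s; magnitude 17.254 rad/s.

17.3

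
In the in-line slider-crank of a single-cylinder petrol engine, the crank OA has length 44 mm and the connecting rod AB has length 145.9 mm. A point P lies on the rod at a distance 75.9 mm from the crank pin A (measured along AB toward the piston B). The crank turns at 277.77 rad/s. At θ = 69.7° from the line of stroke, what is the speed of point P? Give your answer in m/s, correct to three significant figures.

12.3

ω = 277.8 rad/s.  Crank-pin speed |V_A| = rω = 12.222 m/s, perpendicular to OA.
Rod angle: sinφ = −(r/L) sinθ ⇒ φ = -16.430°; ω_rod = −rω cosθ/√(L²−r²sin²θ) = -30.3 rad/s.
V_P = V_A + ω_rod × AP, with AP = 0.0759 m along the rod.
Components: V_Px = −rω sinθ − a·ω_rod·sinφ = -12.113 m/s;  V_Py = rω cosθ + a·ω_rod·cosφ = +2.0344 m/s.
|V_P| = √(V_Px² + V_Py²) = 12.283 m/s.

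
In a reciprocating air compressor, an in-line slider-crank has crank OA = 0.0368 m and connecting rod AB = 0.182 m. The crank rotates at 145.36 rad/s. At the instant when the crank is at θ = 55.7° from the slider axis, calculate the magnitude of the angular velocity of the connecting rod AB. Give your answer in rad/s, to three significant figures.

16.8

ω = 145.4 rad/s
The rod makes angle φ with the slider axis where L sinφ = r sinθ; differentiating, L cosφ·φ̇ = r ω cosθ.
L cosφ = √(L² − r² sin²θ) = 0.17944 m.
|ω_rod| = r ω |cosθ| / √(L² − r² sin²θ) = 0.0368·145.4·0.56353/0.17944 = 16.799 rad/s.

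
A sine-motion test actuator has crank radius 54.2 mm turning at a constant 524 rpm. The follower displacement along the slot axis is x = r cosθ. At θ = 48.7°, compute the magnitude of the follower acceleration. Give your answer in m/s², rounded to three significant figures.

ω = 54.87 rad/s (from 524 rpm).
x = r cosθ ⇒ ẍ = −rω² cosθ (ω constant).
|a| = rω²|cosθ| = 0.0542·(54.87)²·|cos 48.7°| = 107.71 m/s².

108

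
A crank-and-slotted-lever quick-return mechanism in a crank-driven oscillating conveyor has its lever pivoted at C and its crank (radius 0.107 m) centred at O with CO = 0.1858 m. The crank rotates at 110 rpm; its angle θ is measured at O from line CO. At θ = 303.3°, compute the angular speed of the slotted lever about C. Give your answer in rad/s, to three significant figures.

3.80

ω = 11.52 rad/s (from 110 rpm).
Crank pin A relative to C: A = (d + r cosθ, r sinθ); lever angle φ = atan2(r sinθ, d + r cosθ).
Differentiating tanφ: φ̇ = rω(d cosθ + r)/(d² + r² + 2dr cosθ).
d² + r² + 2dr cosθ = |CA|² = 0.0678004 m²;  d cosθ + r = +0.20901 m.
|ω_lever| = |0.107·11.52·+0.20901| / 0.0678004 = 3.7996 rad/s.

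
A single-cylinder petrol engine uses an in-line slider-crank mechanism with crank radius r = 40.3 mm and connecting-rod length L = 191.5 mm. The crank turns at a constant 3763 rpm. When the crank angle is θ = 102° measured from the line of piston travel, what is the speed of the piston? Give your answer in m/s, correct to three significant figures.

14.8

ω = 2π·3763/60 = 394.1 rad/s
For an in-line slider-crank, x = r cosθ + √(L² − r² sin²θ), so v = −rω sinθ·[1 + r cosθ/√(L² − r² sin²θ)].
With r = 0.0403 m, L = 0.1915 m, θ = 102°: √(L² − r² sin²θ) = 0.1874 m.
v = −0.0403·394.1·0.97815·[1 + 0.0403·-0.20791/0.1874] = -14.839 m/s.
|v| = 14.839 m/s.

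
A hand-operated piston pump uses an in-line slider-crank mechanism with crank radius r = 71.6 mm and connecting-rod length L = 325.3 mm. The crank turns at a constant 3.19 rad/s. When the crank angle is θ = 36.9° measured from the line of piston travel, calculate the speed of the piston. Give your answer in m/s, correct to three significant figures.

0.161

ω = 3.19 rad/s
For an in-line slider-crank, x = r cosθ + √(L² − r² sin²θ), so v = −rω sinθ·[1 + r cosθ/√(L² − r² sin²θ)].
With r = 0.0716 m, L = 0.3253 m, θ = 36.9°: √(L² − r² sin²θ) = 0.32245 m.
v = −0.0716·3.19·0.60042·[1 + 0.0716·0.79968/0.32245] = -0.16149 m/s.
|v| = 0.16149 m/s.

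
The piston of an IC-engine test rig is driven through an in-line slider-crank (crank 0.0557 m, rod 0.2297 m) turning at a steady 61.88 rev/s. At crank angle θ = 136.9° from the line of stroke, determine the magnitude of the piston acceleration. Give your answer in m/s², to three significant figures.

5980

ω = 2π·61.9 = 388.8 rad/s
x(θ) = r cosθ + √(L² − r² sin²θ); with ω constant, a = ω²·d²x/dθ².
d²x/dθ² = −r cosθ − r²(cos2θ)/√u − r⁴ sin²2θ/(4u^{3/2}),  u = L² − r² sin²θ = 0.0513137 m².
Substituting r = 0.0557 m, L = 0.2297 m, θ = 136.9°: d²x/dθ² = +0.039556 m.
a = ω²·d²x/dθ² = (388.8)²·(+0.039556) = +5979.6 m/s²;  |a| = 5979.6 m/s².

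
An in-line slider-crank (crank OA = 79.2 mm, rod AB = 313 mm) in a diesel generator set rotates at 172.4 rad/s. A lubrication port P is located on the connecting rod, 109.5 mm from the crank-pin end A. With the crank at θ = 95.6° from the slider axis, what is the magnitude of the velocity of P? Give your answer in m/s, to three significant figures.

13.5

ω = 172.4 rad/s.  Crank-pin speed |V_A| = rω = 13.654 m/s, perpendicular to OA.
Rod angle: sinφ = −(r/L) sinθ ⇒ φ = -14.586°; ω_rod = −rω cosθ/√(L²−r²sin²θ) = +4.3986 rad/s.
V_P = V_A + ω_rod × AP, with AP = 0.1095 m along the rod.
Components: V_Px = −rω sinθ − a·ω_rod·sinφ = -13.468 m/s;  V_Py = rω cosθ + a·ω_rod·cosφ = -0.86628 m/s.
|V_P| = √(V_Px² + V_Py²) = 13.495 m/s.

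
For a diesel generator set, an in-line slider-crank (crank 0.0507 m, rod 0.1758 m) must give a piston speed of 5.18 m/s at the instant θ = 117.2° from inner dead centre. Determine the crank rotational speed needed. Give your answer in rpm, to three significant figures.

1270

For an in-line slider-crank, |v_piston| = rω|sinθ|·[1 + r cosθ/√(L² − r² sin²θ)].
With r = 0.0507 m, L = 0.1758 m, θ = 117.2°: the bracketed kinematic factor |dx/dθ| = 0.038943 m.
ω = v/|dx/dθ| = 5.18/0.038943 = 133.01 rad/s.
N = 60ω/(2π) = 1270.2 rpm.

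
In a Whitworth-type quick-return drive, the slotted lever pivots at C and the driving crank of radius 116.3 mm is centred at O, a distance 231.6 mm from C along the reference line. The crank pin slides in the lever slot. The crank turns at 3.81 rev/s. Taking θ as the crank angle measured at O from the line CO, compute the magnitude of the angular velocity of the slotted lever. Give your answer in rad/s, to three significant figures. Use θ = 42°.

7.49

ω = 23.94 rad/s (from 3.81 rev/s).
Crank pin A relative to C: A = (d + r cosθ, r sinθ); lever angle φ = atan2(r sinθ, d + r cosθ).
Differentiating tanφ: φ̇ = rω(d cosθ + r)/(d² + r² + 2dr cosθ).
d² + r² + 2dr cosθ = |CA|² = 0.107198 m²;  d cosθ + r = +0.28841 m.
|ω_lever| = |0.1163·23.94·+0.28841| / 0.107198 = 7.4905 rad/s.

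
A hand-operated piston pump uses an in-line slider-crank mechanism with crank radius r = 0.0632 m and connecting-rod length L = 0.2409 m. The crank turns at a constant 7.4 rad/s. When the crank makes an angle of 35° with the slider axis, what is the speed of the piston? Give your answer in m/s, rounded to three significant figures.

0.327

ω = 7.4 rad/s
For an in-line slider-crank, x = r cosθ + √(L² − r² sin²θ), so v = −rω sinθ·[1 + r cosθ/√(L² − r² sin²θ)].
With r = 0.0632 m, L = 0.2409 m, θ = 35°: √(L² − r² sin²θ) = 0.23816 m.
v = −0.0632·7.4·0.57358·[1 + 0.0632·0.81915/0.23816] = -0.32656 m/s.
|v| = 0.32656 m/s.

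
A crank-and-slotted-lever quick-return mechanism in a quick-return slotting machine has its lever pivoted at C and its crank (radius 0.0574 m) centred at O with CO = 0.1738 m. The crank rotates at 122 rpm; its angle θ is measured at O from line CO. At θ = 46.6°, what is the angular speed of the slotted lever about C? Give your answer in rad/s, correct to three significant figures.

2.75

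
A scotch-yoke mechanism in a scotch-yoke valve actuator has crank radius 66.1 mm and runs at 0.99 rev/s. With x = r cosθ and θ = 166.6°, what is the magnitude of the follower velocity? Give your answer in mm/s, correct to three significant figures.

ω = 6.22 rad/s (from 0.99 rev/s).
x = r cosθ ⇒ ẋ = −rω sinθ.
|v| = rω|sinθ| = 0.0661·6.22·|sin 166.6°| = 0.095287 m/s = 95.287 mm/s.

95.3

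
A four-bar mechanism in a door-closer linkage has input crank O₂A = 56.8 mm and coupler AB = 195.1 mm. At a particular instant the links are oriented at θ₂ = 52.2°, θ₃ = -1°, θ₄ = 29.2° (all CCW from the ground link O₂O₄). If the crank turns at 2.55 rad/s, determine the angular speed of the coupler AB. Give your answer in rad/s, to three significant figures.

0.577

ω₂ = 2.55 rad/s
Differentiating the loop-closure r₂e^{iθ₂}+r₃e^{iθ₃}=r₁+r₄e^{iθ₄} gives r₂ω₂e^{iθ₂}+r₃ω₃e^{iθ₃}=r₄ω₄e^{iθ₄}.
Eliminating the other unknown: ω₃ = r₂ω₂ sin(θ₄−θ₂) / [r₃ sin(θ₃−θ₄)].
Numerator sine = -0.39073; denominator sine = -0.50302.
Result = 0.0568·2.55·(-0.39073) / (0.1951·(-0.50302)) = +0.57667 rad/s; magnitude 0.57667 rad/s.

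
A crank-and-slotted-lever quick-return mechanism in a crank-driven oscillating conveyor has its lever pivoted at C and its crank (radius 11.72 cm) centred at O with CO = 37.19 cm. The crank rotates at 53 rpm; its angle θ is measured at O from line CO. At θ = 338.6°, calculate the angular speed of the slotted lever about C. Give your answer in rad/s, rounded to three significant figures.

1.29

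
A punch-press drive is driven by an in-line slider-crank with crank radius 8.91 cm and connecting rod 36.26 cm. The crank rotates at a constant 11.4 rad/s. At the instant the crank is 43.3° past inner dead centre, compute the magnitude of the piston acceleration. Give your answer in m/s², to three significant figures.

8.64

ω = 11.4 rad/s
x(θ) = r cosθ + √(L² − r² sin²θ); with ω constant, a = ω²·d²x/dθ².
d²x/dθ² = −r cosθ − r²(cos2θ)/√u − r⁴ sin²2θ/(4u^{3/2}),  u = L² − r² sin²θ = 0.127745 m².
Substituting r = 0.0891 m, L = 0.3626 m, θ = 43.3°: d²x/dθ² = -0.066506 m.
a = ω²·d²x/dθ² = (11.4)²·(-0.066506) = -8.6431 m/s²;  |a| = 8.6431 m/s².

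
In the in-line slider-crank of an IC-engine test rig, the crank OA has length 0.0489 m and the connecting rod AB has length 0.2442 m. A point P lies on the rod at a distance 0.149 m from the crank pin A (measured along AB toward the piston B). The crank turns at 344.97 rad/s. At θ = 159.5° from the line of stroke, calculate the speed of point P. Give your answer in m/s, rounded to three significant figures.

8.08

ω = 345 rad/s.  Crank-pin speed |V_A| = rω = 16.869 m/s, perpendicular to OA.
Rod angle: sinφ = −(r/L) sinθ ⇒ φ = -4.021°; ω_rod = −rω cosθ/√(L²−r²sin²θ) = +64.864 rad/s.
V_P = V_A + ω_rod × AP, with AP = 0.149 m along the rod.
Components: V_Px = −rω sinθ − a·ω_rod·sinφ = -5.2299 m/s;  V_Py = rω cosθ + a·ω_rod·cosφ = -6.1598 m/s.
|V_P| = √(V_Px² + V_Py²) = 8.0806 m/s.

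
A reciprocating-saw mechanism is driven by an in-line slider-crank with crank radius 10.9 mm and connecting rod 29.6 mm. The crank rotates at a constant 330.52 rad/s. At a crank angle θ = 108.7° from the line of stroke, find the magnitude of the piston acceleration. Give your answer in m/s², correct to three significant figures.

ω = 330.5 rad/s
x(θ) = r cosθ + √(L² − r² sin²θ); with ω constant, a = ω²·d²x/dθ².
d²x/dθ² = −r cosθ − r²(cos2θ)/√u − r⁴ sin²2θ/(4u^{3/2}),  u = L² − r² sin²θ = 0.000769563 m².
Substituting r = 0.0109 m, L = 0.0296 m, θ = 108.7°: d²x/dθ² = +0.006836 m.
a = ω²·d²x/dθ² = (330.5)²·(+0.006836) = +746.79 m/s²;  |a| = 746.79 m/s².

747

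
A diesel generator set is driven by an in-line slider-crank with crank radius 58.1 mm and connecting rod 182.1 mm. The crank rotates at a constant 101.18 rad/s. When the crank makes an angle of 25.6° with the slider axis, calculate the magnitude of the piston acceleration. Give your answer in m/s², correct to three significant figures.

ω = 101.2 rad/s
x(θ) = r cosθ + √(L² − r² sin²θ); with ω constant, a = ω²·d²x/dθ².
d²x/dθ² = −r cosθ − r²(cos2θ)/√u − r⁴ sin²2θ/(4u^{3/2}),  u = L² − r² sin²θ = 0.0325302 m².
Substituting r = 0.0581 m, L = 0.1821 m, θ = 25.6°: d²x/dθ² = -0.064419 m.
a = ω²·d²x/dθ² = (101.2)²·(-0.064419) = -659.48 m/s²;  |a| = 659.48 m/s².

659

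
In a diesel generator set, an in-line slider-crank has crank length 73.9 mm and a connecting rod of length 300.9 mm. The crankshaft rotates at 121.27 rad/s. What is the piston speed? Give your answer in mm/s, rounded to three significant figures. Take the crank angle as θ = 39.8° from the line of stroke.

ω = 121.3 rad/s
For an in-line slider-crank, x = r cosθ + √(L² − r² sin²θ), so v = −rω sinθ·[1 + r cosθ/√(L² − r² sin²θ)].
With r = 0.0739 m, L = 0.3009 m, θ = 39.8°: √(L² − r² sin²θ) = 0.29716 m.
v = −0.0739·121.3·0.64011·[1 + 0.0739·0.76828/0.29716] = -6.8326 m/s.
|v| = 6.8326 m/s = 6832.6 mm/s.

6830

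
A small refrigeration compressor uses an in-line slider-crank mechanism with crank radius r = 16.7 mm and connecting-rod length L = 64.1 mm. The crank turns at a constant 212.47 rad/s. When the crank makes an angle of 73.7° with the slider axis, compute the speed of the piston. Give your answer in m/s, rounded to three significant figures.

ω = 212.5 rad/s
For an in-line slider-crank, x = r cosθ + √(L² − r² sin²θ), so v = −rω sinθ·[1 + r cosθ/√(L² − r² sin²θ)].
With r = 0.0167 m, L = 0.0641 m, θ = 73.7°: √(L² − r² sin²θ) = 0.062064 m.
v = −0.0167·212.5·0.95981·[1 + 0.0167·0.28067/0.062064] = -3.6628 m/s.
|v| = 3.6628 m/s.

3.66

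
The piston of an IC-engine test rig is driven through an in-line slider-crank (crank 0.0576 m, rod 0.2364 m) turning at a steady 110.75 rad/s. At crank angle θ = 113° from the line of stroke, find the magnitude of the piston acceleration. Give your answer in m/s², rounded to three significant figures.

397

ω = 110.8 rad/s
x(θ) = r cosθ + √(L² − r² sin²θ); with ω constant, a = ω²·d²x/dθ².
d²x/dθ² = −r cosθ − r²(cos2θ)/√u − r⁴ sin²2θ/(4u^{3/2}),  u = L² − r² sin²θ = 0.0530737 m².
Substituting r = 0.0576 m, L = 0.2364 m, θ = 113°: d²x/dθ² = +0.032394 m.
a = ω²·d²x/dθ² = (110.8)²·(+0.032394) = +397.33 m/s²;  |a| = 397.33 m/s².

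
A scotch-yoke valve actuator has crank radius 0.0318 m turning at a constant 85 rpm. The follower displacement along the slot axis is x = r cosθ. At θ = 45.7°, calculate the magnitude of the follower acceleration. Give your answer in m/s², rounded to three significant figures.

1.76

ω = 8.901 rad/s (from 85 rpm).
x = r cosθ ⇒ ẍ = −rω² cosθ (ω constant).
|a| = rω²|cosθ| = 0.0318·(8.901)²·|cos 45.7°| = 1.7597 m/s².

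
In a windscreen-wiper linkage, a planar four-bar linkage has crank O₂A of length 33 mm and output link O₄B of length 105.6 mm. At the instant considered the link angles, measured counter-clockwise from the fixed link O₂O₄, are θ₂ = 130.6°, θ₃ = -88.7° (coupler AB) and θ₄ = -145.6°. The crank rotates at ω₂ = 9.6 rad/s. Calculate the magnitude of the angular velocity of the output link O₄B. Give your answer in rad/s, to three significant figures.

2.27

ω₂ = 9.6 rad/s
Differentiating the loop-closure r₂e^{iθ₂}+r₃e^{iθ₃}=r₁+r₄e^{iθ₄} gives r₂ω₂e^{iθ₂}+r₃ω₃e^{iθ₃}=r₄ω₄e^{iθ₄}.
Eliminating the other unknown: ω₄ = r₂ω₂ sin(θ₂−θ₃) / [r₄ sin(θ₄−θ₃)].
Numerator sine = -0.63338; denominator sine = -0.83772.
Result = 0.033·9.6·(-0.63338) / (0.1056·(-0.83772)) = +2.2682 rad/s; magnitude 2.2682 rad/s.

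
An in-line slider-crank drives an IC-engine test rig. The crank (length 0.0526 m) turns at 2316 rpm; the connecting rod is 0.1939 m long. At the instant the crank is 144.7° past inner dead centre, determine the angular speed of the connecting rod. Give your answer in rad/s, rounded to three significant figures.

54.4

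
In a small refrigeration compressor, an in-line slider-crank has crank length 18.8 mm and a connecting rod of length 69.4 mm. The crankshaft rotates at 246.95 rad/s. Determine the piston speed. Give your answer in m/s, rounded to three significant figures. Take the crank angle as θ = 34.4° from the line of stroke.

ω = 246.9 rad/s
For an in-line slider-crank, x = r cosθ + √(L² − r² sin²θ), so v = −rω sinθ·[1 + r cosθ/√(L² − r² sin²θ)].
With r = 0.0188 m, L = 0.0694 m, θ = 34.4°: √(L² − r² sin²θ) = 0.068582 m.
v = −0.0188·246.9·0.56497·[1 + 0.0188·0.82511/0.068582] = -3.2162 m/s.
|v| = 3.2162 m/s.

3.22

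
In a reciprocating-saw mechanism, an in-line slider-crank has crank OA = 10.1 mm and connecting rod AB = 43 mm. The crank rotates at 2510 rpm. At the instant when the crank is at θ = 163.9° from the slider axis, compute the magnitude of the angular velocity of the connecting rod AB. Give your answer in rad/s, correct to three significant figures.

ω = 262.8 rad/s (converted from 2510 rpm).
The rod makes angle φ with the slider axis where L sinφ = r sinθ; differentiating, L cosφ·φ̇ = r ω cosθ.
L cosφ = √(L² − r² sin²θ) = 0.042909 m.
|ω_rod| = r ω |cosθ| / √(L² − r² sin²θ) = 0.0101·262.8·0.96078/0.042909 = 59.443 rad/s.

59.4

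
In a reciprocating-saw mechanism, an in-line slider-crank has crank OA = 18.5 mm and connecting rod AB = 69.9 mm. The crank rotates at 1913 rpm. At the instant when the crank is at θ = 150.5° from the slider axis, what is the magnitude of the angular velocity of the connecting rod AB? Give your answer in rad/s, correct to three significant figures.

ω = 200.3 rad/s (converted from 1913 rpm).
The rod makes angle φ with the slider axis where L sinφ = r sinθ; differentiating, L cosφ·φ̇ = r ω cosθ.
L cosφ = √(L² − r² sin²θ) = 0.069304 m.
|ω_rod| = r ω |cosθ| / √(L² − r² sin²θ) = 0.0185·200.3·0.87036/0.069304 = 46.543 rad/s.

46.5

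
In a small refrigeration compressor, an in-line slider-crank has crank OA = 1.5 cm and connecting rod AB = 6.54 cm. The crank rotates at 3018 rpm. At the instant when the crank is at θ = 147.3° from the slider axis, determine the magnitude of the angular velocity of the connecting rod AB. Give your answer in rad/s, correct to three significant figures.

61.5

ω = 316 rad/s (converted from 3018 rpm).
The rod makes angle φ with the slider axis where L sinφ = r sinθ; differentiating, L cosφ·φ̇ = r ω cosθ.
L cosφ = √(L² − r² sin²θ) = 0.064896 m.
|ω_rod| = r ω |cosθ| / √(L² − r² sin²θ) = 0.015·316·0.84151/0.064896 = 61.472 rad/s.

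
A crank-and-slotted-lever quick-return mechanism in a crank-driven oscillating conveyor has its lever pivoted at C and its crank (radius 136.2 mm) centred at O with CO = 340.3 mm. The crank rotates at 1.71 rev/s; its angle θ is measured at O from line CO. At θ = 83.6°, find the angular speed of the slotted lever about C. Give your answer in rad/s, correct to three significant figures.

1.76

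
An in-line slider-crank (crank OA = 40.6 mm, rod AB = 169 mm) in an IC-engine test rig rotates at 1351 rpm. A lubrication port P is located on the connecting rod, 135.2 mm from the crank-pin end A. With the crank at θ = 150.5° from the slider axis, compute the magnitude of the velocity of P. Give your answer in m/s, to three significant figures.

2.56

ω = 141.5 rad/s.  Crank-pin speed |V_A| = rω = 5.7439 m/s, perpendicular to OA.
Rod angle: sinφ = −(r/L) sinθ ⇒ φ = -6.794°; ω_rod = −rω cosθ/√(L²−r²sin²θ) = +29.791 rad/s.
V_P = V_A + ω_rod × AP, with AP = 0.1352 m along the rod.
Components: V_Px = −rω sinθ − a·ω_rod·sinφ = -2.352 m/s;  V_Py = rω cosθ + a·ω_rod·cosφ = -0.99985 m/s.
|V_P| = √(V_Px² + V_Py²) = 2.5557 m/s.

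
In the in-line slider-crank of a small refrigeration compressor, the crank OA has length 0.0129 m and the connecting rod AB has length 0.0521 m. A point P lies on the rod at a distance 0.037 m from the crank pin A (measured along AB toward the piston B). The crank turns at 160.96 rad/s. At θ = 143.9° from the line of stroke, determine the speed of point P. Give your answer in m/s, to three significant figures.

1.16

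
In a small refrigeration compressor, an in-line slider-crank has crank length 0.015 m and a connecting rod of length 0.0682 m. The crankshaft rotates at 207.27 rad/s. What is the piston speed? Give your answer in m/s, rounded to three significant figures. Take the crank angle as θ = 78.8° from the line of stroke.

ω = 207.3 rad/s
For an in-line slider-crank, x = r cosθ + √(L² − r² sin²θ), so v = −rω sinθ·[1 + r cosθ/√(L² − r² sin²θ)].
With r = 0.015 m, L = 0.0682 m, θ = 78.8°: √(L² − r² sin²θ) = 0.066594 m.
v = −0.015·207.3·0.98096·[1 + 0.015·0.19423/0.066594] = -3.1833 m/s.
|v| = 3.1833 m/s.

3.18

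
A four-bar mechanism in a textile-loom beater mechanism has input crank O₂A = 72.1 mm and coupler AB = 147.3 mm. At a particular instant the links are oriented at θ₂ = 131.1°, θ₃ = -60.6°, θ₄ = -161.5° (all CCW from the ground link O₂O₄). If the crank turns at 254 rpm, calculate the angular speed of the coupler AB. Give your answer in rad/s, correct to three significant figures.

ω₂ = 26.6 rad/s (from 254 rpm).
Differentiating the loop-closure r₂e^{iθ₂}+r₃e^{iθ₃}=r₁+r₄e^{iθ₄} gives r₂ω₂e^{iθ₂}+r₃ω₃e^{iθ₃}=r₄ω₄e^{iθ₄}.
Eliminating the other unknown: ω₃ = r₂ω₂ sin(θ₄−θ₂) / [r₃ sin(θ₃−θ₄)].
Numerator sine = +0.92321; denominator sine = +0.98196.
Result = 0.0721·26.6·(+0.92321) / (0.1473·(+0.98196)) = +12.241 rad/s; magnitude 12.241 rad/s.

12.2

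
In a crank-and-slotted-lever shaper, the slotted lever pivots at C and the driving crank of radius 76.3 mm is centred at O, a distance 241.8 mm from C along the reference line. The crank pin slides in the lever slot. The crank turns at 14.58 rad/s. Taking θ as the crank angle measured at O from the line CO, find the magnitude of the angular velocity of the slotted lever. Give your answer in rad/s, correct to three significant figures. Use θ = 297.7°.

ω = 14.58 rad/s
Crank pin A relative to C: A = (d + r cosθ, r sinθ); lever angle φ = atan2(r sinθ, d + r cosθ).
Differentiating tanφ: φ̇ = rω(d cosθ + r)/(d² + r² + 2dr cosθ).
d² + r² + 2dr cosθ = |CA|² = 0.081441 m²;  d cosθ + r = +0.1887 m.
|ω_lever| = |0.0763·14.58·+0.1887| / 0.081441 = 2.5776 rad/s.

2.58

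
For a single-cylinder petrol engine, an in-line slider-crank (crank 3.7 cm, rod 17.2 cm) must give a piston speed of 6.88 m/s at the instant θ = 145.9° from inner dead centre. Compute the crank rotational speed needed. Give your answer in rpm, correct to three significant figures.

3860

For an in-line slider-crank, |v_piston| = rω|sinθ|·[1 + r cosθ/√(L² − r² sin²θ)].
With r = 0.037 m, L = 0.172 m, θ = 145.9°: the bracketed kinematic factor |dx/dθ| = 0.017021 m.
ω = v/|dx/dθ| = 6.88/0.017021 = 404.2 rad/s.
N = 60ω/(2π) = 3859.8 rpm.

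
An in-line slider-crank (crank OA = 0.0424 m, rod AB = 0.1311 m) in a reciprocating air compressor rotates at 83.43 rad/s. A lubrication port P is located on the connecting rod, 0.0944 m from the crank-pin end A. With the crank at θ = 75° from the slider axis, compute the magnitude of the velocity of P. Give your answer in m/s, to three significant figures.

ω = 83.43 rad/s.  Crank-pin speed |V_A| = rω = 3.5374 m/s, perpendicular to OA.
Rod angle: sinφ = −(r/L) sinθ ⇒ φ = -18.204°; ω_rod = −rω cosθ/√(L²−r²sin²θ) = -7.3516 rad/s.
V_P = V_A + ω_rod × AP, with AP = 0.0944 m along the rod.
Components: V_Px = −rω sinθ − a·ω_rod·sinφ = -3.6337 m/s;  V_Py = rω cosθ + a·ω_rod·cosφ = +0.2563 m/s.
|V_P| = √(V_Px² + V_Py²) = 3.6427 m/s.

3.64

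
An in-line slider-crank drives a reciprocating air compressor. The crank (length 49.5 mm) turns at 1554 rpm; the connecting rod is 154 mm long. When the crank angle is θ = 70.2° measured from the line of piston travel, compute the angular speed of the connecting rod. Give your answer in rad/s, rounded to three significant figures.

18.6

ω = 162.7 rad/s (converted from 1554 rpm).
The rod makes angle φ with the slider axis where L sinφ = r sinθ; differentiating, L cosφ·φ̇ = r ω cosθ.
L cosφ = √(L² − r² sin²θ) = 0.14679 m.
|ω_rod| = r ω |cosθ| / √(L² − r² sin²θ) = 0.0495·162.7·0.33874/0.14679 = 18.589 rad/s.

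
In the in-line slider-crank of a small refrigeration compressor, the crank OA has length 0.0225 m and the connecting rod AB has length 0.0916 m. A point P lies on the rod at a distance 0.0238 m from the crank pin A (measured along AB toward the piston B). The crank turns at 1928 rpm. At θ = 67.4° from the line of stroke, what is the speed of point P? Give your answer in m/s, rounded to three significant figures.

ω = 201.9 rad/s.  Crank-pin speed |V_A| = rω = 4.5427 m/s, perpendicular to OA.
Rod angle: sinφ = −(r/L) sinθ ⇒ φ = -13.107°; ω_rod = −rω cosθ/√(L²−r²sin²θ) = -19.568 rad/s.
V_P = V_A + ω_rod × AP, with AP = 0.0238 m along the rod.
Components: V_Px = −rω sinθ − a·ω_rod·sinφ = -4.2995 m/s;  V_Py = rω cosθ + a·ω_rod·cosφ = +1.2922 m/s.
|V_P| = √(V_Px² + V_Py²) = 4.4895 m/s.

4.49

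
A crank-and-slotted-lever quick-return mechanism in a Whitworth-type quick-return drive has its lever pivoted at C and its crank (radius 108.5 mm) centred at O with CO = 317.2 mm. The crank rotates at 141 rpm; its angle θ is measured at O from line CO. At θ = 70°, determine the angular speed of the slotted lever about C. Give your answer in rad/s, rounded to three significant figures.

2.56

ω = 14.77 rad/s (from 141 rpm).
Crank pin A relative to C: A = (d + r cosθ, r sinθ); lever angle φ = atan2(r sinθ, d + r cosθ).
Differentiating tanφ: φ̇ = rω(d cosθ + r)/(d² + r² + 2dr cosθ).
d² + r² + 2dr cosθ = |CA|² = 0.13593 m²;  d cosθ + r = +0.21699 m.
|ω_lever| = |0.1085·14.77·+0.21699| / 0.13593 = 2.5574 rad/s.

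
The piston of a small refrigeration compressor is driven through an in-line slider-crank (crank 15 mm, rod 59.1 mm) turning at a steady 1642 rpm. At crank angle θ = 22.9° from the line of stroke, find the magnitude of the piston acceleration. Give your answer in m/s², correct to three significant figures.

488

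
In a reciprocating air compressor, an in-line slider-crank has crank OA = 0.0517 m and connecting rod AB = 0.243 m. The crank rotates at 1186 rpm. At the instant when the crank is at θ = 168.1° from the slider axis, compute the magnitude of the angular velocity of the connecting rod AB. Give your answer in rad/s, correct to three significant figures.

25.9

ω = 124.2 rad/s (converted from 1186 rpm).
The rod makes angle φ with the slider axis where L sinφ = r sinθ; differentiating, L cosφ·φ̇ = r ω cosθ.
L cosφ = √(L² − r² sin²θ) = 0.24277 m.
|ω_rod| = r ω |cosθ| / √(L² − r² sin²θ) = 0.0517·124.2·0.97851/0.24277 = 25.881 rad/s.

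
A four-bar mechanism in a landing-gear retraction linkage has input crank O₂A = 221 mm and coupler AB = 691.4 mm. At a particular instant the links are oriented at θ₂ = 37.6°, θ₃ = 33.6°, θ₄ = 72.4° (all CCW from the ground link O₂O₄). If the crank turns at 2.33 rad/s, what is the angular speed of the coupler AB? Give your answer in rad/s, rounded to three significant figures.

ω₂ = 2.33 rad/s
Differentiating the loop-closure r₂e^{iθ₂}+r₃e^{iθ₃}=r₁+r₄e^{iθ₄} gives r₂ω₂e^{iθ₂}+r₃ω₃e^{iθ₃}=r₄ω₄e^{iθ₄}.
Eliminating the other unknown: ω₃ = r₂ω₂ sin(θ₄−θ₂) / [r₃ sin(θ₃−θ₄)].
Numerator sine = +0.57071; denominator sine = -0.62660.
Result = 0.221·2.33·(+0.57071) / (0.6914·(-0.62660)) = -0.67833 rad/s; magnitude 0.67833 rad/s.

0.678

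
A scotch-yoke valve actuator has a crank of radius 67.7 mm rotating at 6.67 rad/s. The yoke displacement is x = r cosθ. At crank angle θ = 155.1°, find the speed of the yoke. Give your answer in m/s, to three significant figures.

ω = 6.67 rad/s
x = r cosθ ⇒ ẋ = −rω sinθ.
|v| = rω|sinθ| = 0.0677·6.67·|sin 155.1°| = 0.19012 m/s.

0.190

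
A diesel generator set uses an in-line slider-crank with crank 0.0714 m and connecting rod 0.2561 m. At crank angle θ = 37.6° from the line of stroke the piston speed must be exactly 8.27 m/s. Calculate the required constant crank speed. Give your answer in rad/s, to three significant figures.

155

For an in-line slider-crank, |v_piston| = rω|sinθ|·[1 + r cosθ/√(L² − r² sin²θ)].
With r = 0.0714 m, L = 0.2561 m, θ = 37.6°: the bracketed kinematic factor |dx/dθ| = 0.05333 m.
ω = v/|dx/dθ| = 8.27/0.05333 = 155.07 rad/s.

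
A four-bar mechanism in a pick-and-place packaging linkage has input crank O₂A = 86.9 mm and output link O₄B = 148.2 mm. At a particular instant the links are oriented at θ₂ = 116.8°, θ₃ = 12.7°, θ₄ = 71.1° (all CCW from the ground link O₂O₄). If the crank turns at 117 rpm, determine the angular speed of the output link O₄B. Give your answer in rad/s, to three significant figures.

ω₂ = 12.25 rad/s (from 117 rpm).
Differentiating the loop-closure r₂e^{iθ₂}+r₃e^{iθ₃}=r₁+r₄e^{iθ₄} gives r₂ω₂e^{iθ₂}+r₃ω₃e^{iθ₃}=r₄ω₄e^{iθ₄}.
Eliminating the other unknown: ω₄ = r₂ω₂ sin(θ₂−θ₃) / [r₄ sin(θ₄−θ₃)].
Numerator sine = +0.96987; denominator sine = +0.85173.
Result = 0.0869·12.25·(+0.96987) / (0.1482·(+0.85173)) = +8.1809 rad/s; magnitude 8.1809 rad/s.

8.18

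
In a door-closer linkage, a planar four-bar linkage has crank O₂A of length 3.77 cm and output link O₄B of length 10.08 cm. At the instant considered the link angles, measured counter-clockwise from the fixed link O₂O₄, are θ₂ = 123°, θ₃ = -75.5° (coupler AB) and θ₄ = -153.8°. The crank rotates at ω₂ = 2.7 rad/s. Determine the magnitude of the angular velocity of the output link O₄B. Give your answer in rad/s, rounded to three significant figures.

ω₂ = 2.7 rad/s
Differentiating the loop-closure r₂e^{iθ₂}+r₃e^{iθ₃}=r₁+r₄e^{iθ₄} gives r₂ω₂e^{iθ₂}+r₃ω₃e^{iθ₃}=r₄ω₄e^{iθ₄}.
Eliminating the other unknown: ω₄ = r₂ω₂ sin(θ₂−θ₃) / [r₄ sin(θ₄−θ₃)].
Numerator sine = -0.31730; denominator sine = -0.97922.
Result = 0.0377·2.7·(-0.31730) / (0.1008·(-0.97922)) = +0.32722 rad/s; magnitude 0.32722 rad/s.

0.327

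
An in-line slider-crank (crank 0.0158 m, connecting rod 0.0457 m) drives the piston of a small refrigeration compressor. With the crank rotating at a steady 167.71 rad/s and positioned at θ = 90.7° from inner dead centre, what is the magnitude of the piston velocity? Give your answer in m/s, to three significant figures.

2.64

ω = 167.7 rad/s
For an in-line slider-crank, x = r cosθ + √(L² − r² sin²θ), so v = −rω sinθ·[1 + r cosθ/√(L² − r² sin²θ)].
With r = 0.0158 m, L = 0.0457 m, θ = 90.7°: √(L² − r² sin²θ) = 0.042882 m.
v = −0.0158·167.7·0.99993·[1 + 0.0158·-0.01222/0.042882] = -2.6377 m/s.
|v| = 2.6377 m/s.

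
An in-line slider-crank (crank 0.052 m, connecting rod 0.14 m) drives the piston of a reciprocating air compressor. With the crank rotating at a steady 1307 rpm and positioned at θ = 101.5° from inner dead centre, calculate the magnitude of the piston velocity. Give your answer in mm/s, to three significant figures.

6420

ω = 2π·1307/60 = 136.9 rad/s
For an in-line slider-crank, x = r cosθ + √(L² − r² sin²θ), so v = −rω sinθ·[1 + r cosθ/√(L² − r² sin²θ)].
With r = 0.052 m, L = 0.14 m, θ = 101.5°: √(L² − r² sin²θ) = 0.1304 m.
v = −0.052·136.9·0.97992·[1 + 0.052·-0.19937/0.1304] = -6.4198 m/s.
|v| = 6.4198 m/s = 6419.8 mm/s.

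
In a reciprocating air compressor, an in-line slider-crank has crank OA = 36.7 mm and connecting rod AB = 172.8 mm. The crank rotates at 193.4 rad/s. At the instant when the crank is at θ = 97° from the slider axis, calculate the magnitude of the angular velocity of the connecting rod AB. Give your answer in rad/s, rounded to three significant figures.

5.12

ω = 193.4 rad/s
The rod makes angle φ with the slider axis where L sinφ = r sinθ; differentiating, L cosφ·φ̇ = r ω cosθ.
L cosφ = √(L² − r² sin²θ) = 0.16892 m.
|ω_rod| = r ω |cosθ| / √(L² − r² sin²θ) = 0.0367·193.4·0.12187/0.16892 = 5.1209 rad/s.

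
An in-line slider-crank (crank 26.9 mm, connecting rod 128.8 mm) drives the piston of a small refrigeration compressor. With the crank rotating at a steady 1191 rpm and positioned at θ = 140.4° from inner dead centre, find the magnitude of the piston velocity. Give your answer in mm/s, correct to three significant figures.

ω = 2π·1191/60 = 124.7 rad/s
For an in-line slider-crank, x = r cosθ + √(L² − r² sin²θ), so v = −rω sinθ·[1 + r cosθ/√(L² − r² sin²θ)].
With r = 0.0269 m, L = 0.1288 m, θ = 140.4°: √(L² − r² sin²θ) = 0.12765 m.
v = −0.0269·124.7·0.63742·[1 + 0.0269·-0.77051/0.12765] = -1.7913 m/s.
|v| = 1.7913 m/s = 1791.3 mm/s.

1790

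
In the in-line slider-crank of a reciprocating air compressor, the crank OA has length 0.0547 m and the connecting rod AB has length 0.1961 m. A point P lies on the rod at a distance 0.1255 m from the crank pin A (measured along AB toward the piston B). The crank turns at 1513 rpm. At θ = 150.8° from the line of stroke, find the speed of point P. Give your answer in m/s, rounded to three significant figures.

4.48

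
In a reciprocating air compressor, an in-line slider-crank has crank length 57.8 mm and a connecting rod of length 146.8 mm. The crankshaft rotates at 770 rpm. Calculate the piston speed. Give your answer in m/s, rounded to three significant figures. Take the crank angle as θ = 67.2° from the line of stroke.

5.00

ω = 2π·770/60 = 80.63 rad/s
For an in-line slider-crank, x = r cosθ + √(L² − r² sin²θ), so v = −rω sinθ·[1 + r cosθ/√(L² − r² sin²θ)].
With r = 0.0578 m, L = 0.1468 m, θ = 67.2°: √(L² − r² sin²θ) = 0.13679 m.
v = −0.0578·80.63·0.92186·[1 + 0.0578·0.38752/0.13679] = -5 m/s.
|v| = 5 m/s.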